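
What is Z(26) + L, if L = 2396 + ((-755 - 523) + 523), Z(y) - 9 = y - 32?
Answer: 1644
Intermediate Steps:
Z(y) = -23 + y (Z(y) = 9 + (y - 32) = 9 + (-32 + y) = -23 + y)
L = 1641 (L = 2396 + (-1278 + 523) = 2396 - 755 = 1641)
Z(26) + L = (-23 + 26) + 1641 = 3 + 1641 = 1644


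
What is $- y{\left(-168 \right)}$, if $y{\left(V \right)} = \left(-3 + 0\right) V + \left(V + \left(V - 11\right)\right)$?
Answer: $-157$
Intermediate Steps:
$y{\left(V \right)} = -11 - V$ ($y{\left(V \right)} = - 3 V + \left(V + \left(-11 + V\right)\right) = - 3 V + \left(-11 + 2 V\right) = -11 - V$)
$- y{\left(-168 \right)} = - (-11 - -168) = - (-11 + 168) = \left(-1\right) 157 = -157$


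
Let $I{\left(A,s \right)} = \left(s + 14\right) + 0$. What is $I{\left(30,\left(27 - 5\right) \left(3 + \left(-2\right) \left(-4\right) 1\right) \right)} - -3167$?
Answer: $3423$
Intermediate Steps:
$I{\left(A,s \right)} = 14 + s$ ($I{\left(A,s \right)} = \left(14 + s\right) + 0 = 14 + s$)
$I{\left(30,\left(27 - 5\right) \left(3 + \left(-2\right) \left(-4\right) 1\right) \right)} - -3167 = \left(14 + \left(27 - 5\right) \left(3 + \left(-2\right) \left(-4\right) 1\right)\right) - -3167 = \left(14 + 22 \left(3 + 8 \cdot 1\right)\right) + 3167 = \left(14 + 22 \left(3 + 8\right)\right) + 3167 = \left(14 + 22 \cdot 11\right) + 3167 = \left(14 + 242\right) + 3167 = 256 + 3167 = 3423$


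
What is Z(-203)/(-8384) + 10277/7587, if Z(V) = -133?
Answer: 87171439/63609408 ≈ 1.3704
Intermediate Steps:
Z(-203)/(-8384) + 10277/7587 = -133/(-8384) + 10277/7587 = -133*(-1/8384) + 10277*(1/7587) = 133/8384 + 10277/7587 = 87171439/63609408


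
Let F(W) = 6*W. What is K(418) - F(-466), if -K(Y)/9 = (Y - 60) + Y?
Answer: -4188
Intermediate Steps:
K(Y) = 540 - 18*Y (K(Y) = -9*((Y - 60) + Y) = -9*((-60 + Y) + Y) = -9*(-60 + 2*Y) = 540 - 18*Y)
K(418) - F(-466) = (540 - 18*418) - 6*(-466) = (540 - 7524) - 1*(-2796) = -6984 + 2796 = -4188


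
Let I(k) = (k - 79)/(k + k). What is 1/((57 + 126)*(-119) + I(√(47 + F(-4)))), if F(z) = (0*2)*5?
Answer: -2046991/44576296391 + 79*√47/44576296391 ≈ -4.5909e-5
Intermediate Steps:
F(z) = 0 (F(z) = 0*5 = 0)
I(k) = (-79 + k)/(2*k) (I(k) = (-79 + k)/((2*k)) = (-79 + k)*(1/(2*k)) = (-79 + k)/(2*k))
1/((57 + 126)*(-119) + I(√(47 + F(-4)))) = 1/((57 + 126)*(-119) + (-79 + √(47 + 0))/(2*(√(47 + 0)))) = 1/(183*(-119) + (-79 + √47)/(2*(√47))) = 1/(-21777 + (√47/47)*(-79 + √47)/2) = 1/(-21777 + √47*(-79 + √47)/94)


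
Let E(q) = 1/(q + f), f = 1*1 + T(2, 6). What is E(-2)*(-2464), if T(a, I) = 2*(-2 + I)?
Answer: -352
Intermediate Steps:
T(a, I) = -4 + 2*I
f = 9 (f = 1*1 + (-4 + 2*6) = 1 + (-4 + 12) = 1 + 8 = 9)
E(q) = 1/(9 + q) (E(q) = 1/(q + 9) = 1/(9 + q))
E(-2)*(-2464) = -2464/(9 - 2) = -2464/7 = (⅐)*(-2464) = -352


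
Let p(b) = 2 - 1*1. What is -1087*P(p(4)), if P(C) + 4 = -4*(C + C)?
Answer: 13044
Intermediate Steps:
p(b) = 1 (p(b) = 2 - 1 = 1)
P(C) = -4 - 8*C (P(C) = -4 - 4*(C + C) = -4 - 8*C)
-1087*P(p(4)) = -1087*(-4 - 8*1) = -1087*(-4 - 8) = -1087*(-12) = 13044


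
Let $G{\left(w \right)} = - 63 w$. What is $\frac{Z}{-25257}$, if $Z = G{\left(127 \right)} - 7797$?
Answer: $\frac{5266}{8419} \approx 0.62549$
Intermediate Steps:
$Z = -15798$ ($Z = \left(-63\right) 127 - 7797 = -8001 - 7797 = -15798$)
$\frac{Z}{-25257} = - \frac{15798}{-25257} = \left(-15798\right) \left(- \frac{1}{25257}\right) = \frac{5266}{8419}$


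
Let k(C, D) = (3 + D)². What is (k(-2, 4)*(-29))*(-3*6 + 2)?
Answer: 22736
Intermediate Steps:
(k(-2, 4)*(-29))*(-3*6 + 2) = ((3 + 4)²*(-29))*(-3*6 + 2) = (7²*(-29))*(-18 + 2) = (49*(-29))*(-16) = -1421*(-16) = 22736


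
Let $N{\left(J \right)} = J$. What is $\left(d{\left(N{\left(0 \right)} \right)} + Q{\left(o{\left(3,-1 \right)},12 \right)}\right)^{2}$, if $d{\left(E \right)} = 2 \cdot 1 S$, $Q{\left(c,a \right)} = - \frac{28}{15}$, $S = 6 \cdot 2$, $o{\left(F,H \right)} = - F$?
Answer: $\frac{110224}{225} \approx 489.88$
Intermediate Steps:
$S = 12$
$Q{\left(c,a \right)} = - \frac{28}{15}$ ($Q{\left(c,a \right)} = \left(-28\right) \frac{1}{15} = - \frac{28}{15}$)
$d{\left(E \right)} = 24$ ($d{\left(E \right)} = 2 \cdot 1 \cdot 12 = 2 \cdot 12 = 24$)
$\left(d{\left(N{\left(0 \right)} \right)} + Q{\left(o{\left(3,-1 \right)},12 \right)}\right)^{2} = \left(24 - \frac{28}{15}\right)^{2} = \left(\frac{332}{15}\right)^{2} = \frac{110224}{225}$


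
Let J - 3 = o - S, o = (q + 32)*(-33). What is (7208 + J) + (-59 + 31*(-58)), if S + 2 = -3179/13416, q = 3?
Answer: 56363795/13416 ≈ 4201.2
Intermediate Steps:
o = -1155 (o = (3 + 32)*(-33) = 35*(-33) = -1155)
S = -30011/13416 (S = -2 - 3179/13416 = -30011/13416 ≈ -2.2370)
J = -15425221/13416 (J = 3 + (-1155 - 1*(-30011/13416)) = 3 + (-1155 + 30011/13416) = 3 - 15465469/13416 = -15425221/13416 ≈ -1149.8)
(7208 + J) + (-59 + 31*(-58)) = (7208 - 15425221/13416) + (-59 + 31*(-58)) = 81277307/13416 + (-59 - 1798) = 81277307/13416 - 1857 = 56363795/13416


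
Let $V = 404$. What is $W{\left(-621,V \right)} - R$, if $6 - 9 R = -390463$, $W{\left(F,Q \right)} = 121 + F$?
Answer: $- \frac{394969}{9} \approx -43885.0$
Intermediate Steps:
$R = \frac{390469}{9}$ ($R = \frac{2}{3} - - \frac{390463}{9} = \frac{2}{3} + \frac{390463}{9} = \frac{390469}{9} \approx 43385.0$)
$W{\left(-621,V \right)} - R = \left(121 - 621\right) - \frac{390469}{9} = -500 - \frac{390469}{9} = - \frac{394969}{9}$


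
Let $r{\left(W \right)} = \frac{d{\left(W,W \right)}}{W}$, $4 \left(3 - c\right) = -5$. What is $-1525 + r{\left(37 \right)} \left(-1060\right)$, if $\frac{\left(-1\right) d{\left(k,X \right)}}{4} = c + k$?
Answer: $\frac{118475}{37} \approx 3202.0$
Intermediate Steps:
$c = \frac{17}{4}$ ($c = 3 - - \frac{5}{4} = 3 + \frac{5}{4} = \frac{17}{4} \approx 4.25$)
$d{\left(k,X \right)} = -17 - 4 k$ ($d{\left(k,X \right)} = - 4 \left(\frac{17}{4} + k\right) = -17 - 4 k$)
$r{\left(W \right)} = \frac{-17 - 4 W}{W}$
$-1525 + r{\left(37 \right)} \left(-1060\right) = -1525 + \left(-4 - \frac{17}{37}\right) \left(-1060\right) = -1525 - - \frac{174900}{37} = -1525 + \frac{174900}{37} = \frac{118475}{37}$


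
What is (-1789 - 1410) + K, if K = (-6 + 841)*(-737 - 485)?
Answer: -1023569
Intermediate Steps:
K = -1020370 (K = 835*(-1222) = -1020370)
(-1789 - 1410) + K = (-1789 - 1410) - 1020370 = -3199 - 1020370 = -1023569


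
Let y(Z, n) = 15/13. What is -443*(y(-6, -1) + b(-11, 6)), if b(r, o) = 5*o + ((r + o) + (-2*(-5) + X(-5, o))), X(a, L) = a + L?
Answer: -213969/13 ≈ -16459.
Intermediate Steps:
X(a, L) = L + a
y(Z, n) = 15/13 (y(Z, n) = 15*(1/13) = 15/13)
b(r, o) = 5 + r + 7*o (b(r, o) = 5*o + ((r + o) + (-2*(-5) + (o - 5))) = 5*o + ((o + r) + (10 + (-5 + o))) = 5*o + ((o + r) + (5 + o)) = 5*o + (5 + r + 2*o) = 5 + r + 7*o)
-443*(y(-6, -1) + b(-11, 6)) = -443*(15/13 + (5 - 11 + 7*6)) = -443*(15/13 + (5 - 11 + 42)) = -443*(15/13 + 36) = -443*483/13 = -213969/13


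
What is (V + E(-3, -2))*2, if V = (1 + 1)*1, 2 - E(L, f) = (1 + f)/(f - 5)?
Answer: 54/7 ≈ 7.7143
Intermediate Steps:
E(L, f) = 2 - (1 + f)/(-5 + f) (E(L, f) = 2 - (1 + f)/(f - 5) = 2 - (1 + f)/(-5 + f))
V = 2 (V = 2*1 = 2)
(V + E(-3, -2))*2 = (2 + (-11 - 2)/(-5 - 2))*2 = (2 - 13/(-7))*2 = (2 - 1/7*(-13))*2 = (2 + 13/7)*2 = (27/7)*2 = 54/7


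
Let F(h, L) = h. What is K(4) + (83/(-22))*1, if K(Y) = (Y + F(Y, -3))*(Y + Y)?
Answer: 1325/22 ≈ 60.227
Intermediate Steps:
K(Y) = 4*Y² (K(Y) = (Y + Y)*(Y + Y) = (2*Y)*(2*Y) = 4*Y²)
K(4) + (83/(-22))*1 = 4*4² + (83/(-22))*1 = 4*16 + (83*(-1/22))*1 = 64 - 83/22*1 = 64 - 83/22 = 1325/22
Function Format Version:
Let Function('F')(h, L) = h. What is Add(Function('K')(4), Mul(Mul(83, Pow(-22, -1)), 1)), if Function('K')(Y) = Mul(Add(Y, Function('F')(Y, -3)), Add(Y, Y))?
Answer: Rational(1325, 22) ≈ 60.227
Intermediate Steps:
Function('K')(Y) = Mul(4, Pow(Y, 2)) (Function('K')(Y) = Mul(Add(Y, Y), Add(Y, Y)) = Mul(Mul(2, Y), Mul(2, Y)) = Mul(4, Pow(Y, 2)))
Add(Function('K')(4), Mul(Mul(83, Pow(-22, -1)), 1)) = Add(Mul(4, Pow(4, 2)), Mul(Mul(83, Pow(-22, -1)), 1)) = Add(Mul(4, 16), Mul(Mul(83, Rational(-1, 22)), 1)) = Add(64, Mul(Rational(-83, 22), 1)) = Add(64, Rational(-83, 22)) = Rational(1325, 22)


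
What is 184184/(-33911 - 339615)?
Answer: -92092/186763 ≈ -0.49310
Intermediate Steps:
184184/(-33911 - 339615) = 184184/(-373526) = 184184*(-1/373526) = -92092/186763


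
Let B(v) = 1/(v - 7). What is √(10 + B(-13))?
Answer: √995/10 ≈ 3.1544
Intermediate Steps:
B(v) = 1/(-7 + v)
√(10 + B(-13)) = √(10 + 1/(-7 - 13)) = √(10 + 1/(-20)) = √(10 - 1/20) = √(199/20) = √995/10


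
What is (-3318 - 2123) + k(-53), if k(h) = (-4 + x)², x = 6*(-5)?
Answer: -4285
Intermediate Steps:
x = -30
k(h) = 1156 (k(h) = (-4 - 30)² = (-34)² = 1156)
(-3318 - 2123) + k(-53) = (-3318 - 2123) + 1156 = -5441 + 1156 = -4285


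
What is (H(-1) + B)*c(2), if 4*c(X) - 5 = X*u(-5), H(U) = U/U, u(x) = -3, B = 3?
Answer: -1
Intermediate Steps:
H(U) = 1
c(X) = 5/4 - 3*X/4 (c(X) = 5/4 + (X*(-3))/4 = 5/4 + (-3*X)/4 = 5/4 - 3*X/4)
(H(-1) + B)*c(2) = (1 + 3)*(5/4 - ¾*2) = 4*(5/4 - 3/2) = 4*(-¼) = -1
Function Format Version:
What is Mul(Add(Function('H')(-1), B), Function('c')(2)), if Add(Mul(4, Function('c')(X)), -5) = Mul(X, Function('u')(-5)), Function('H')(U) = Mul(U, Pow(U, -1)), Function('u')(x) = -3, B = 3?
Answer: -1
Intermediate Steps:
Function('H')(U) = 1
Function('c')(X) = Add(Rational(5, 4), Mul(Rational(-3, 4), X)) (Function('c')(X) = Add(Rational(5, 4), Mul(Rational(1, 4), Mul(X, -3))) = Add(Rational(5, 4), Mul(Rational(1, 4), Mul(-3, X))) = Add(Rational(5, 4), Mul(Rational(-3, 4), X)))
Mul(Add(Function('H')(-1), B), Function('c')(2)) = Mul(Add(1, 3), Add(Rational(5, 4), Mul(Rational(-3, 4), 2))) = Mul(4, Add(Rational(5, 4), Rational(-3, 2))) = Mul(4, Rational(-1, 4)) = -1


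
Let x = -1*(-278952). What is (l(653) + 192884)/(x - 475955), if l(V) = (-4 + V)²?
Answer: -614085/197003 ≈ -3.1171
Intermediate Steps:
x = 278952
(l(653) + 192884)/(x - 475955) = ((-4 + 653)² + 192884)/(278952 - 475955) = (649² + 192884)/(-197003) = (421201 + 192884)*(-1/197003) = 614085*(-1/197003) = -614085/197003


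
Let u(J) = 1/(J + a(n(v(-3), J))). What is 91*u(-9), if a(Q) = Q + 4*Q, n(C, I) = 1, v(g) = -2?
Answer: -91/4 ≈ -22.750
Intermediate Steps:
a(Q) = 5*Q
u(J) = 1/(5 + J) (u(J) = 1/(J + 5*1) = 1/(J + 5) = 1/(5 + J))
91*u(-9) = 91/(5 - 9) = 91/(-4) = 91*(-¼) = -91/4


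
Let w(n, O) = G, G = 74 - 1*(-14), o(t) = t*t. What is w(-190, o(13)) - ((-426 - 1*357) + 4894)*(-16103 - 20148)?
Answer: 149027949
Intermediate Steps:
o(t) = t**2
G = 88 (G = 74 + 14 = 88)
w(n, O) = 88
w(-190, o(13)) - ((-426 - 1*357) + 4894)*(-16103 - 20148) = 88 - ((-426 - 1*357) + 4894)*(-16103 - 20148) = 88 - ((-426 - 357) + 4894)*(-36251) = 88 - (-783 + 4894)*(-36251) = 88 - 4111*(-36251) = 88 - 1*(-149027861) = 88 + 149027861 = 149027949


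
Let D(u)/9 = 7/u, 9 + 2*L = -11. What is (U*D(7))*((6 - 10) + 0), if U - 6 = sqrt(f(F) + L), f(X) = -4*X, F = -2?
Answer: -216 - 36*I*sqrt(2) ≈ -216.0 - 50.912*I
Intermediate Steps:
L = -10 (L = -9/2 + (1/2)*(-11) = -9/2 - 11/2 = -10)
D(u) = 63/u (D(u) = 9*(7/u) = 63/u)
U = 6 + I*sqrt(2) (U = 6 + sqrt(-4*(-2) - 10) = 6 + sqrt(8 - 10) = 6 + sqrt(-2) = 6 + I*sqrt(2) ≈ 6.0 + 1.4142*I)
(U*D(7))*((6 - 10) + 0) = ((6 + I*sqrt(2))*(63/7))*((6 - 10) + 0) = ((6 + I*sqrt(2))*(63*(1/7)))*(-4 + 0) = ((6 + I*sqrt(2))*9)*(-4) = (54 + 9*I*sqrt(2))*(-4) = -216 - 36*I*sqrt(2)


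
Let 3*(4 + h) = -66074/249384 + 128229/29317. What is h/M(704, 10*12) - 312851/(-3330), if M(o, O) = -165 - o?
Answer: 18404993736292039/195897262897820 ≈ 93.952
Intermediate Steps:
h = -28846559629/10966786092 (h = -4 + (-66074/249384 + 128229/29317)/3 = -4 + (-66074*1/249384 + 128229*(1/29317))/3 = -4 + (-33037/124692 + 128229/29317)/3 = -4 + (1/3)*(15020584739/3655595364) = -4 + 15020584739/10966786092 = -28846559629/10966786092 ≈ -2.6304)
h/M(704, 10*12) - 312851/(-3330) = -28846559629/(10966786092*(-165 - 1*704)) - 312851/(-3330) = -28846559629/(10966786092*(-165 - 704)) - 312851*(-1/3330) = -28846559629/10966786092/(-869) + 312851/3330 = -28846559629/10966786092*(-1/869) + 312851/3330 = 28846559629/9530137113948 + 312851/3330 = 18404993736292039/195897262897820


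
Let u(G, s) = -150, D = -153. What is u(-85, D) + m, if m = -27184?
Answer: -27334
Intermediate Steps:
u(-85, D) + m = -150 - 27184 = -27334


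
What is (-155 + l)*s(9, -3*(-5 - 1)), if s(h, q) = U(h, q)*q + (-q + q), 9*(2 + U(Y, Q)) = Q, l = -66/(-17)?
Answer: 0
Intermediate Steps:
l = 66/17 (l = -66*(-1/17) = 66/17 ≈ 3.8824)
U(Y, Q) = -2 + Q/9
s(h, q) = q*(-2 + q/9) (s(h, q) = (-2 + q/9)*q + (-q + q) = q*(-2 + q/9) + 0 = q*(-2 + q/9))
(-155 + l)*s(9, -3*(-5 - 1)) = (-155 + 66/17)*((-3*(-5 - 1))*(-18 - 3*(-5 - 1))/9) = -2569*(-3*(-6))*(-18 - 3*(-6))/153 = -2569*18*(-18 + 18)/153 = -2569*18*0/153 = -2569/17*0 = 0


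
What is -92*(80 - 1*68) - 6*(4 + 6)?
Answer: -1164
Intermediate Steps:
-92*(80 - 1*68) - 6*(4 + 6) = -92*(80 - 68) - 6*10 = -92*12 - 60 = -1104 - 60 = -1164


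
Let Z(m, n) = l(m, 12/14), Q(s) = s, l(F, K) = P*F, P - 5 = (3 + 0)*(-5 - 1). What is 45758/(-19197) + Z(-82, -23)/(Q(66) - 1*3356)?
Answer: -85503911/31579065 ≈ -2.7076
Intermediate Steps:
P = -13 (P = 5 + (3 + 0)*(-5 - 1) = 5 + 3*(-6) = 5 - 18 = -13)
l(F, K) = -13*F
Z(m, n) = -13*m
45758/(-19197) + Z(-82, -23)/(Q(66) - 1*3356) = 45758/(-19197) + (-13*(-82))/(66 - 1*3356) = 45758*(-1/19197) + 1066/(66 - 3356) = -45758/19197 + 1066/(-3290) = -45758/19197 + 1066*(-1/3290) = -45758/19197 - 533/1645 = -85503911/31579065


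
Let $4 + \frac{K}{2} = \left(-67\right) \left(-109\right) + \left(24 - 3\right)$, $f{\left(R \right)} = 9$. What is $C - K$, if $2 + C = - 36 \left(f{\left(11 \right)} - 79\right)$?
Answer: $-12122$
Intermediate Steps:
$K = 14640$ ($K = -8 + 2 \left(\left(-67\right) \left(-109\right) + \left(24 - 3\right)\right) = -8 + 2 \left(7303 + 21\right) = -8 + 2 \cdot 7324 = -8 + 14648 = 14640$)
$C = 2518$ ($C = -2 - 36 \left(9 - 79\right) = -2 - -2520 = -2 + 2520 = 2518$)
$C - K = 2518 - 14640 = -12122$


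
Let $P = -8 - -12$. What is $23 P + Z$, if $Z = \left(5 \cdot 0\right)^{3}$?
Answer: $92$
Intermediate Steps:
$P = 4$ ($P = -8 + 12 = 4$)
$Z = 0$ ($Z = 0^{3} = 0$)
$23 P + Z = 23 \cdot 4 + 0 = 92 + 0 = 92$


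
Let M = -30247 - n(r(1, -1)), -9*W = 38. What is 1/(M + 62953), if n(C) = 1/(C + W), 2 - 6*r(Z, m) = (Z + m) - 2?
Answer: 32/1046601 ≈ 3.0575e-5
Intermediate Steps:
W = -38/9 (W = -⅑*38 = -38/9 ≈ -4.2222)
r(Z, m) = ⅔ - Z/6 - m/6 (r(Z, m) = ⅓ - ((Z + m) - 2)/6 = ⅓ - (-2 + Z + m)/6 = ⅓ + (⅓ - Z/6 - m/6) = ⅔ - Z/6 - m/6)
n(C) = 1/(-38/9 + C) (n(C) = 1/(C - 38/9) = 1/(-38/9 + C))
M = -967895/32 (M = -30247 - 9/(-38 + 9*(⅔ - ⅙*1 - ⅙*(-1))) = -30247 - 9/(-38 + 9*(⅔ - ⅙ + ⅙)) = -30247 - 9/(-38 + 9*(⅔)) = -30247 - 9/(-38 + 6) = -30247 - 9/(-32) = -30247 - 9*(-1)/32 = -30247 - 1*(-9/32) = -30247 + 9/32 = -967895/32 ≈ -30247.)
1/(M + 62953) = 1/(-967895/32 + 62953) = 1/(1046601/32) = 32/1046601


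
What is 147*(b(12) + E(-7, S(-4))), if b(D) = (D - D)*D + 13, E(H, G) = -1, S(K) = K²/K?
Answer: 1764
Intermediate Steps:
S(K) = K
b(D) = 13 (b(D) = 0*D + 13 = 0 + 13 = 13)
147*(b(12) + E(-7, S(-4))) = 147*(13 - 1) = 147*12 = 1764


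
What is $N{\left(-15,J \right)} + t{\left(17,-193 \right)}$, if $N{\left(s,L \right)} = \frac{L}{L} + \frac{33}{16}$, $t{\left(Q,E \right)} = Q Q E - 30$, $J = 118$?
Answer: $- \frac{892863}{16} \approx -55804.0$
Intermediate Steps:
$t{\left(Q,E \right)} = -30 + E Q^{2}$ ($t{\left(Q,E \right)} = Q^{2} E - 30 = E Q^{2} - 30 = -30 + E Q^{2}$)
$N{\left(s,L \right)} = \frac{49}{16}$ ($N{\left(s,L \right)} = 1 + 33 \cdot \frac{1}{16} = 1 + \frac{33}{16} = \frac{49}{16}$)
$N{\left(-15,J \right)} + t{\left(17,-193 \right)} = \frac{49}{16} - \left(30 + 193 \cdot 17^{2}\right) = \frac{49}{16} - 55807 = - \frac{892863}{16}$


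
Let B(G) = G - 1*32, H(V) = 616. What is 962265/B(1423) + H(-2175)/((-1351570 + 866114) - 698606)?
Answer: 484018931/699673 ≈ 691.78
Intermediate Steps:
B(G) = -32 + G (B(G) = G - 32 = -32 + G)
962265/B(1423) + H(-2175)/((-1351570 + 866114) - 698606) = 962265/(-32 + 1423) + 616/((-1351570 + 866114) - 698606) = 962265/1391 + 616/(-485456 - 698606) = 962265*(1/1391) + 616/(-1184062) = 962265/1391 + 616*(-1/1184062) = 962265/1391 - 28/53821 = 484018931/699673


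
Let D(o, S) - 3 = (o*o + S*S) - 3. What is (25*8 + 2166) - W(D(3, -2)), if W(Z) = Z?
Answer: 2353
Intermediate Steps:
D(o, S) = S**2 + o**2 (D(o, S) = 3 + ((o*o + S*S) - 3) = 3 + ((o**2 + S**2) - 3) = 3 + ((S**2 + o**2) - 3) = 3 + (-3 + S**2 + o**2) = S**2 + o**2)
(25*8 + 2166) - W(D(3, -2)) = (25*8 + 2166) - ((-2)**2 + 3**2) = (200 + 2166) - (4 + 9) = 2366 - 1*13 = 2366 - 13 = 2353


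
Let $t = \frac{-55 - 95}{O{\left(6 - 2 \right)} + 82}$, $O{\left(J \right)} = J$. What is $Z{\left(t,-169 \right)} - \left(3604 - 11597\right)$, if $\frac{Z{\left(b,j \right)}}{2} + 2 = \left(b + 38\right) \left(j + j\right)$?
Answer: $- \frac{710357}{43} \approx -16520.0$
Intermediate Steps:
$t = - \frac{75}{43}$ ($t = \frac{-55 - 95}{\left(6 - 2\right) + 82} = - \frac{150}{4 + 82} = - \frac{150}{86} = \left(-150\right) \frac{1}{86} = - \frac{75}{43} \approx -1.7442$)
$Z{\left(b,j \right)} = -4 + 4 j \left(38 + b\right)$ ($Z{\left(b,j \right)} = -4 + 2 \left(b + 38\right) \left(j + j\right) = -4 + 2 \left(38 + b\right) 2 j = -4 + 2 \cdot 2 j \left(38 + b\right) = -4 + 4 j \left(38 + b\right)$)
$Z{\left(t,-169 \right)} - \left(3604 - 11597\right) = \left(-4 + 152 \left(-169\right) + 4 \left(- \frac{75}{43}\right) \left(-169\right)\right) - \left(3604 - 11597\right) = \left(-4 - 25688 + \frac{50700}{43}\right) - \left(3604 - 11597\right) = - \frac{1054056}{43} - -7993 = - \frac{1054056}{43} + 7993 = - \frac{710357}{43}$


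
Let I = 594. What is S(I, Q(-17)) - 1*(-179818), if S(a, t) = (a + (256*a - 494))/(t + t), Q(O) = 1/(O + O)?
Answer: -2406970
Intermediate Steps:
Q(O) = 1/(2*O)
S(a, t) = (-494 + 257*a)/(2*t) (S(a, t) = (a + (-494 + 256*a))/((2*t)) = (-494 + 257*a)*(1/(2*t)) = (-494 + 257*a)/(2*t))
S(I, Q(-17)) - 1*(-179818) = (-494 + 257*594)/(2*(((1/2)/(-17)))) - 1*(-179818) = (-494 + 152658)/(2*(((1/2)*(-1/17)))) + 179818 = (1/2)*152164/(-1/34) + 179818 = (1/2)*(-34)*152164 + 179818 = -2586788 + 179818 = -2406970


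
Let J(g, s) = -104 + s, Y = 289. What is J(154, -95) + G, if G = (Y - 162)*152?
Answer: 19105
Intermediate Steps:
G = 19304 (G = (289 - 162)*152 = 127*152 = 19304)
J(154, -95) + G = (-104 - 95) + 19304 = -199 + 19304 = 19105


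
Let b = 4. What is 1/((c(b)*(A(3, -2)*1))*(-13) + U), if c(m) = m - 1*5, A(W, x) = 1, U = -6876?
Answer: -1/6863 ≈ -0.00014571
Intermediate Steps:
c(m) = -5 + m (c(m) = m - 5 = -5 + m)
1/((c(b)*(A(3, -2)*1))*(-13) + U) = 1/(((-5 + 4)*(1*1))*(-13) - 6876) = 1/(-1*1*(-13) - 6876) = 1/(-1*(-13) - 6876) = 1/(13 - 6876) = 1/(-6863) = -1/6863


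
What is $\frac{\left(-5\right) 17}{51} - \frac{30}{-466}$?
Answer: $- \frac{1120}{699} \approx -1.6023$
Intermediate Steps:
$\frac{\left(-5\right) 17}{51} - \frac{30}{-466} = \left(-85\right) \frac{1}{51} - - \frac{15}{233} = - \frac{5}{3} + \frac{15}{233} = - \frac{1120}{699}$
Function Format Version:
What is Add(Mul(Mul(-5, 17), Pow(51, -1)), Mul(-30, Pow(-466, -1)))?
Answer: Rational(-1120, 699) ≈ -1.6023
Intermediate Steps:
Add(Mul(Mul(-5, 17), Pow(51, -1)), Mul(-30, Pow(-466, -1))) = Add(Mul(-85, Rational(1, 51)), Mul(-30, Rational(-1, 466))) = Add(Rational(-5, 3), Rational(15, 233)) = Rational(-1120, 699)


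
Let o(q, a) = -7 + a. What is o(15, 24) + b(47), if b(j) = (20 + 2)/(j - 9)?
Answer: 334/19 ≈ 17.579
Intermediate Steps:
b(j) = 22/(-9 + j)
o(15, 24) + b(47) = (-7 + 24) + 22/(-9 + 47) = 17 + 22/38 = 17 + 22*(1/38) = 17 + 11/19 = 334/19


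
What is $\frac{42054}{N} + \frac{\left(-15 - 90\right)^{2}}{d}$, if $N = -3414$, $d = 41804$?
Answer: $- \frac{40961573}{3398068} \approx -12.054$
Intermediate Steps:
$\frac{42054}{N} + \frac{\left(-15 - 90\right)^{2}}{d} = \frac{42054}{-3414} + \frac{\left(-15 - 90\right)^{2}}{41804} = 42054 \left(- \frac{1}{3414}\right) + \left(-105\right)^{2} \cdot \frac{1}{41804} = - \frac{7009}{569} + 11025 \cdot \frac{1}{41804} = - \frac{7009}{569} + \frac{1575}{5972} = - \frac{40961573}{3398068}$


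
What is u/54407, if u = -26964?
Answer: -26964/54407 ≈ -0.49560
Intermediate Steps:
u/54407 = -26964/54407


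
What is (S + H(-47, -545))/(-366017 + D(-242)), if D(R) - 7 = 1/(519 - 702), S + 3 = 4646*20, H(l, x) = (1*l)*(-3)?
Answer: -17029614/66979831 ≈ -0.25425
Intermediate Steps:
H(l, x) = -3*l (H(l, x) = l*(-3) = -3*l)
S = 92917 (S = -3 + 4646*20 = -3 + 92920 = 92917)
D(R) = 1280/183 (D(R) = 7 + 1/(519 - 702) = 7 + 1/(-183) = 7 - 1/183 = 1280/183)
(S + H(-47, -545))/(-366017 + D(-242)) = (92917 - 3*(-47))/(-366017 + 1280/183) = (92917 + 141)/(-66979831/183) = 93058*(-183/66979831) = -17029614/66979831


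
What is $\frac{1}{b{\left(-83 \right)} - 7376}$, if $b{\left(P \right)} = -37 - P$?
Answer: $- \frac{1}{7330} \approx -0.00013643$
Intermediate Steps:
$\frac{1}{b{\left(-83 \right)} - 7376} = \frac{1}{\left(-37 - -83\right) - 7376} = \frac{1}{\left(-37 + 83\right) - 7376} = \frac{1}{46 - 7376} = \frac{1}{-7330} = - \frac{1}{7330}$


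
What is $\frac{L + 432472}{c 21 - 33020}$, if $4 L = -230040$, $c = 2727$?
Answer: $\frac{374962}{24247} \approx 15.464$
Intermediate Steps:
$L = -57510$ ($L = \frac{1}{4} \left(-230040\right) = -57510$)
$\frac{L + 432472}{c 21 - 33020} = \frac{-57510 + 432472}{2727 \cdot 21 - 33020} = \frac{374962}{57267 - 33020} = \frac{374962}{24247}$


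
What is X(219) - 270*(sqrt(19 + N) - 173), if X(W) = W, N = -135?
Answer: 46929 - 540*I*sqrt(29) ≈ 46929.0 - 2908.0*I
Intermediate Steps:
X(219) - 270*(sqrt(19 + N) - 173) = 219 - 270*(sqrt(19 - 135) - 173) = 219 - 270*(sqrt(-116) - 173) = 219 - 270*(2*I*sqrt(29) - 173) = 219 - 270*(-173 + 2*I*sqrt(29)) = 219 + (46710 - 540*I*sqrt(29)) = 46929 - 540*I*sqrt(29)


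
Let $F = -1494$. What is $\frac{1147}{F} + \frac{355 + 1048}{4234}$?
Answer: $- \frac{690079}{1581399} \approx -0.43637$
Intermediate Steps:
$\frac{1147}{F} + \frac{355 + 1048}{4234} = \frac{1147}{-1494} + \frac{355 + 1048}{4234} = 1147 \left(- \frac{1}{1494}\right) + 1403 \cdot \frac{1}{4234} = - \frac{1147}{1494} + \frac{1403}{4234} = - \frac{690079}{1581399}$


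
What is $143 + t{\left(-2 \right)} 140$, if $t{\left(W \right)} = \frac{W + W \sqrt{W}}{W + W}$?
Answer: $213 + 70 i \sqrt{2} \approx 213.0 + 98.995 i$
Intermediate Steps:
$t{\left(W \right)} = \frac{W + W^{\frac{3}{2}}}{2 W}$
$143 + t{\left(-2 \right)} 140 = 143 + \left(\frac{1}{2} + \frac{\sqrt{-2}}{2}\right) 140 = 143 + \left(\frac{1}{2} + \frac{i \sqrt{2}}{2}\right) 140 = 143 + \left(70 + 70 i \sqrt{2}\right) = 213 + 70 i \sqrt{2}$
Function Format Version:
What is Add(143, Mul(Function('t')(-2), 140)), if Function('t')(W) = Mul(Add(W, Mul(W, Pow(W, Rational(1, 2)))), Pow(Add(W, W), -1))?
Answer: Add(213, Mul(70, I, Pow(2, Rational(1, 2)))) ≈ Add(213.00, Mul(98.995, I))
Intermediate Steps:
Function('t')(W) = Mul(Rational(1, 2), Pow(W, -1), Add(W, Pow(W, Rational(3, 2)))) (Function('t')(W) = Mul(Add(W, Pow(W, Rational(3, 2))), Pow(Mul(2, W), -1)) = Mul(Add(W, Pow(W, Rational(3, 2))), Mul(Rational(1, 2), Pow(W, -1))) = Mul(Rational(1, 2), Pow(W, -1), Add(W, Pow(W, Rational(3, 2)))))
Add(143, Mul(Function('t')(-2), 140)) = Add(143, Mul(Add(Rational(1, 2), Mul(Rational(1, 2), Pow(-2, Rational(1, 2)))), 140)) = Add(143, Mul(Add(Rational(1, 2), Mul(Rational(1, 2), Mul(I, Pow(2, Rational(1, 2))))), 140)) = Add(143, Mul(Add(Rational(1, 2), Mul(Rational(1, 2), I, Pow(2, Rational(1, 2)))), 140)) = Add(143, Add(70, Mul(70, I, Pow(2, Rational(1, 2))))) = Add(213, Mul(70, I, Pow(2, Rational(1, 2))))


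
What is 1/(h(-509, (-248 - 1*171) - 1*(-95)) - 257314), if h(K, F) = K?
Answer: -1/257823 ≈ -3.8786e-6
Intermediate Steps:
1/(h(-509, (-248 - 1*171) - 1*(-95)) - 257314) = 1/(-509 - 257314) = 1/(-257823) = -1/257823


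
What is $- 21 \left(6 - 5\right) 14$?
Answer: $-294$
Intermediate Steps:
$- 21 \left(6 - 5\right) 14 = \left(-21\right) 1 \cdot 14 = \left(-21\right) 14 = -294$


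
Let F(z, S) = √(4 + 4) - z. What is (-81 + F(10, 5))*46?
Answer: -4186 + 92*√2 ≈ -4055.9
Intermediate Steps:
F(z, S) = -z + 2*√2 (F(z, S) = √8 - z = 2*√2 - z = -z + 2*√2)
(-81 + F(10, 5))*46 = (-81 + (-1*10 + 2*√2))*46 = (-81 + (-10 + 2*√2))*46 = (-91 + 2*√2)*46 = -4186 + 92*√2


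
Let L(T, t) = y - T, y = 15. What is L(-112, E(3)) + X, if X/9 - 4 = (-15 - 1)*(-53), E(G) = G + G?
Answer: 7795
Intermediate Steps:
E(G) = 2*G
X = 7668 (X = 36 + 9*((-15 - 1)*(-53)) = 36 + 9*(-16*(-53)) = 36 + 9*848 = 36 + 7632 = 7668)
L(T, t) = 15 - T
L(-112, E(3)) + X = (15 - 1*(-112)) + 7668 = (15 + 112) + 7668 = 127 + 7668 = 7795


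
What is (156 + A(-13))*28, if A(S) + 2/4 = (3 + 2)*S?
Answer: 2534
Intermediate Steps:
A(S) = -½ + 5*S (A(S) = -½ + (3 + 2)*S = -½ + 5*S)
(156 + A(-13))*28 = (156 + (-½ + 5*(-13)))*28 = (156 + (-½ - 65))*28 = (156 - 131/2)*28 = (181/2)*28 = 2534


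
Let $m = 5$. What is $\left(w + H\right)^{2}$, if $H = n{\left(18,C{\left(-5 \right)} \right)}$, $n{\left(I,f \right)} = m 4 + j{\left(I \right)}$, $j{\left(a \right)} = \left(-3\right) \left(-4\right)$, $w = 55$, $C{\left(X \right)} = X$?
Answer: $7569$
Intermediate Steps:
$j{\left(a \right)} = 12$
$n{\left(I,f \right)} = 32$ ($n{\left(I,f \right)} = 5 \cdot 4 + 12 = 20 + 12 = 32$)
$H = 32$
$\left(w + H\right)^{2} = \left(55 + 32\right)^{2} = 87^{2} = 7569$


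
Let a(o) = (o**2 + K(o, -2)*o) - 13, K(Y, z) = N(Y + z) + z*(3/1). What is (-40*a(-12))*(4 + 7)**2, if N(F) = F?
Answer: -1795640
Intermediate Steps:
K(Y, z) = Y + 4*z (K(Y, z) = (Y + z) + z*(3/1) = (Y + z) + z*(3*1) = (Y + z) + z*3 = (Y + z) + 3*z = Y + 4*z)
a(o) = -13 + o**2 + o*(-8 + o) (a(o) = (o**2 + (o + 4*(-2))*o) - 13 = (o**2 + (o - 8)*o) - 13 = (o**2 + (-8 + o)*o) - 13 = (o**2 + o*(-8 + o)) - 13 = -13 + o**2 + o*(-8 + o))
(-40*a(-12))*(4 + 7)**2 = (-40*(-13 + (-12)**2 - 12*(-8 - 12)))*(4 + 7)**2 = -40*(-13 + 144 - 12*(-20))*11**2 = -40*(-13 + 144 + 240)*121 = -40*371*121 = -14840*121 = -1795640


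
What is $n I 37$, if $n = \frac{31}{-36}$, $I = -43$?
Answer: $\frac{49321}{36} \approx 1370.0$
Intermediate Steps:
$n = - \frac{31}{36}$ ($n = 31 \left(- \frac{1}{36}\right) = - \frac{31}{36} \approx -0.86111$)
$n I 37 = \left(- \frac{31}{36}\right) \left(-43\right) 37 = \frac{1333}{36} \cdot 37 = \frac{49321}{36}$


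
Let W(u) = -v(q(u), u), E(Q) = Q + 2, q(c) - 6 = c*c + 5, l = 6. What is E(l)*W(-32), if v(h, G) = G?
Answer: 256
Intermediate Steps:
q(c) = 11 + c² (q(c) = 6 + (c*c + 5) = 6 + (c² + 5) = 6 + (5 + c²) = 11 + c²)
E(Q) = 2 + Q
W(u) = -u
E(l)*W(-32) = (2 + 6)*(-1*(-32)) = 8*32 = 256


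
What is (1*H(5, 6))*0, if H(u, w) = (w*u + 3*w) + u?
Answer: 0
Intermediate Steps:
H(u, w) = u + 3*w + u*w (H(u, w) = (u*w + 3*w) + u = (3*w + u*w) + u = u + 3*w + u*w)
(1*H(5, 6))*0 = (1*(5 + 3*6 + 5*6))*0 = (1*(5 + 18 + 30))*0 = (1*53)*0 = 53*0 = 0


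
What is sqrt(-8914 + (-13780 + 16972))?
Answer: I*sqrt(5722) ≈ 75.644*I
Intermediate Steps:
sqrt(-8914 + (-13780 + 16972)) = sqrt(-8914 + 3192) = sqrt(-5722) = I*sqrt(5722)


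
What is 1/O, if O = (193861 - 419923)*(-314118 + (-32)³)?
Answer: 1/78417742932 ≈ 1.2752e-11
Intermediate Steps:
O = 78417742932 (O = -226062*(-314118 - 32768) = -226062*(-346886) = 78417742932)
1/O = 1/78417742932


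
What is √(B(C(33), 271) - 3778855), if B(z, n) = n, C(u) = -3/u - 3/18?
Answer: 2*I*√944646 ≈ 1943.9*I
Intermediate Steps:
C(u) = -⅙ - 3/u (C(u) = -3/u - 3*1/18 = -3/u - ⅙ = -⅙ - 3/u)
√(B(C(33), 271) - 3778855) = √(271 - 3778855) = √(-3778584) = 2*I*√944646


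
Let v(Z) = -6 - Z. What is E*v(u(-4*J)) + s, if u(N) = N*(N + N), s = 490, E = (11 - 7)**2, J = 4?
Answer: -7798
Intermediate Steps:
E = 16 (E = 4**2 = 16)
u(N) = 2*N**2 (u(N) = N*(2*N) = 2*N**2)
E*v(u(-4*J)) + s = 16*(-6 - 2*(-4*4)**2) + 490 = 16*(-6 - 2*(-16)**2) + 490 = 16*(-6 - 2*256) + 490 = 16*(-6 - 1*512) + 490 = 16*(-6 - 512) + 490 = 16*(-518) + 490 = -8288 + 490 = -7798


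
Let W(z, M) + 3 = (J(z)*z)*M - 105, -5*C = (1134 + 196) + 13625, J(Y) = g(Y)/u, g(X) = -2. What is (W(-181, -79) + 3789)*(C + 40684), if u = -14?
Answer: 1510207738/7 ≈ 2.1574e+8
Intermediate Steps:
J(Y) = ⅐ (J(Y) = -2/(-14) = -2*(-1/14) = ⅐)
C = -2991 (C = -((1134 + 196) + 13625)/5 = -(1330 + 13625)/5 = -⅕*14955 = -2991)
W(z, M) = -108 + M*z/7 (W(z, M) = -3 + ((z/7)*M - 105) = -3 + (M*z/7 - 105) = -3 + (-105 + M*z/7) = -108 + M*z/7)
(W(-181, -79) + 3789)*(C + 40684) = ((-108 + (⅐)*(-79)*(-181)) + 3789)*(-2991 + 40684) = ((-108 + 14299/7) + 3789)*37693 = (13543/7 + 3789)*37693 = (40066/7)*37693 = 1510207738/7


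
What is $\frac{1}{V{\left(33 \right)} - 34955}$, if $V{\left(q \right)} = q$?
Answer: $- \frac{1}{34922} \approx -2.8635 \cdot 10^{-5}$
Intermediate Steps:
$\frac{1}{V{\left(33 \right)} - 34955} = \frac{1}{33 - 34955} = \frac{1}{-34922} = - \frac{1}{34922}$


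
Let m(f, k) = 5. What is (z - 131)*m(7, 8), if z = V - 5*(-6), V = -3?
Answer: -520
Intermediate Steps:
z = 27 (z = -3 - 5*(-6) = -3 + 30 = 27)
(z - 131)*m(7, 8) = (27 - 131)*5 = -104*5 = -520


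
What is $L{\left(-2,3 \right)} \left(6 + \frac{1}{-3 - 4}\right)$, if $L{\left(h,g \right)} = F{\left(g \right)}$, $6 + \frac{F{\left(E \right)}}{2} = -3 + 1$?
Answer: $- \frac{656}{7} \approx -93.714$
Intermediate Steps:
$F{\left(E \right)} = -16$ ($F{\left(E \right)} = -12 + 2 \left(-3 + 1\right) = -12 + 2 \left(-2\right) = -12 - 4 = -16$)
$L{\left(h,g \right)} = -16$
$L{\left(-2,3 \right)} \left(6 + \frac{1}{-3 - 4}\right) = - 16 \left(6 + \frac{1}{-3 - 4}\right) = - 16 \left(6 + \frac{1}{-7}\right) = - 16 \left(6 - \frac{1}{7}\right) = \left(-16\right) \frac{41}{7} = - \frac{656}{7}$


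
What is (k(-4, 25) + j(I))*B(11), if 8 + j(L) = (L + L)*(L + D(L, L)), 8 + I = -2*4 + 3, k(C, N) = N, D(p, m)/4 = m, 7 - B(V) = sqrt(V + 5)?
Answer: 5121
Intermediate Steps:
B(V) = 7 - sqrt(5 + V) (B(V) = 7 - sqrt(V + 5) = 7 - sqrt(5 + V))
D(p, m) = 4*m
I = -13 (I = -8 + (-2*4 + 3) = -8 + (-8 + 3) = -8 - 5 = -13)
j(L) = -8 + 10*L**2 (j(L) = -8 + (L + L)*(L + 4*L) = -8 + (2*L)*(5*L) = -8 + 10*L**2)
(k(-4, 25) + j(I))*B(11) = (25 + (-8 + 10*(-13)**2))*(7 - sqrt(5 + 11)) = (25 + (-8 + 10*169))*(7 - sqrt(16)) = (25 + (-8 + 1690))*(7 - 1*4) = (25 + 1682)*(7 - 4) = 1707*3 = 5121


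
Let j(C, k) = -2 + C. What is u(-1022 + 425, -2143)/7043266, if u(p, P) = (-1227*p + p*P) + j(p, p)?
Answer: 2011291/7043266 ≈ 0.28556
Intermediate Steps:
u(p, P) = -2 - 1226*p + P*p (u(p, P) = (-1227*p + p*P) + (-2 + p) = (-1227*p + P*p) + (-2 + p) = -2 - 1226*p + P*p)
u(-1022 + 425, -2143)/7043266 = (-2 - 1226*(-1022 + 425) - 2143*(-1022 + 425))/7043266 = (-2 - 1226*(-597) - 2143*(-597))*(1/7043266) = (-2 + 731922 + 1279371)*(1/7043266) = 2011291*(1/7043266) = 2011291/7043266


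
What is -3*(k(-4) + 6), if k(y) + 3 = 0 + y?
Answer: 3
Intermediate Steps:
k(y) = -3 + y (k(y) = -3 + (0 + y) = -3 + y)
-3*(k(-4) + 6) = -3*((-3 - 4) + 6) = -3*(-7 + 6) = -3*(-1) = 3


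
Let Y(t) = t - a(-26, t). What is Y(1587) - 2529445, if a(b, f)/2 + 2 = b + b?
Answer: -2527750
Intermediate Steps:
a(b, f) = -4 + 4*b (a(b, f) = -4 + 2*(b + b) = -4 + 2*(2*b) = -4 + 4*b)
Y(t) = 108 + t (Y(t) = t - (-4 + 4*(-26)) = t - (-4 - 104) = t - 1*(-108) = t + 108 = 108 + t)
Y(1587) - 2529445 = (108 + 1587) - 2529445 = 1695 - 2529445 = -2527750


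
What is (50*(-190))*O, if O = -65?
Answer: 617500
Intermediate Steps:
(50*(-190))*O = (50*(-190))*(-65) = -9500*(-65) = 617500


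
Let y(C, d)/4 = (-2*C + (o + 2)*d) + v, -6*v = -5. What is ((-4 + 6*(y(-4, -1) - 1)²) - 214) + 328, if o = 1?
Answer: 9308/3 ≈ 3102.7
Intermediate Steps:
v = ⅚ (v = -⅙*(-5) = ⅚ ≈ 0.83333)
y(C, d) = 10/3 - 8*C + 12*d (y(C, d) = 4*((-2*C + (1 + 2)*d) + ⅚) = 4*((-2*C + 3*d) + ⅚) = 4*(⅚ - 2*C + 3*d) = 10/3 - 8*C + 12*d)
((-4 + 6*(y(-4, -1) - 1)²) - 214) + 328 = ((-4 + 6*((10/3 - 8*(-4) + 12*(-1)) - 1)²) - 214) + 328 = ((-4 + 6*((10/3 + 32 - 12) - 1)²) - 214) + 328 = ((-4 + 6*(70/3 - 1)²) - 214) + 328 = ((-4 + 6*(67/3)²) - 214) + 328 = ((-4 + 6*(4489/9)) - 214) + 328 = ((-4 + 8978/3) - 214) + 328 = (8966/3 - 214) + 328 = 8324/3 + 328 = 9308/3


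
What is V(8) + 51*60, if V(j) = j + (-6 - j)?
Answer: 3054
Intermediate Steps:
V(j) = -6
V(8) + 51*60 = -6 + 51*60 = -6 + 3060 = 3054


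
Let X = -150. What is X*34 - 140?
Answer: -5240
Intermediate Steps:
X*34 - 140 = -150*34 - 140 = -5100 - 140 = -5240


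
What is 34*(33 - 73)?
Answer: -1360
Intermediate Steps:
34*(33 - 73) = 34*(-40) = -1360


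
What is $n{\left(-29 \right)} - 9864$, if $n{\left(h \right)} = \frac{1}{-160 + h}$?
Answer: $- \frac{1864297}{189} \approx -9864.0$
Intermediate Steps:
$n{\left(-29 \right)} - 9864 = \frac{1}{-160 - 29} - 9864 = \frac{1}{-189} - 9864 = - \frac{1}{189} - 9864 = - \frac{1864297}{189}$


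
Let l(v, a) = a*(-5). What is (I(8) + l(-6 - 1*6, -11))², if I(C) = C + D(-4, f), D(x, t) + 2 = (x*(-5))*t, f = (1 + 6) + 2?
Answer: 58081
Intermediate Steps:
f = 9 (f = 7 + 2 = 9)
D(x, t) = -2 - 5*t*x (D(x, t) = -2 + (x*(-5))*t = -2 + (-5*x)*t = -2 - 5*t*x)
l(v, a) = -5*a
I(C) = 178 + C (I(C) = C + (-2 - 5*9*(-4)) = C + (-2 + 180) = C + 178 = 178 + C)
(I(8) + l(-6 - 1*6, -11))² = ((178 + 8) - 5*(-11))² = (186 + 55)² = 241² = 58081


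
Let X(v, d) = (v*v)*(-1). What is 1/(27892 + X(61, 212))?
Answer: 1/24171 ≈ 4.1372e-5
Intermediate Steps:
X(v, d) = -v**2 (X(v, d) = v**2*(-1) = -v**2)
1/(27892 + X(61, 212)) = 1/(27892 - 1*61**2) = 1/(27892 - 1*3721) = 1/(27892 - 3721) = 1/24171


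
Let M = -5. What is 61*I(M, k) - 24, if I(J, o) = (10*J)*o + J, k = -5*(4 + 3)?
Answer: 106421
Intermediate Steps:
k = -35 (k = -5*7 = -35)
I(J, o) = J + 10*J*o (I(J, o) = 10*J*o + J = J + 10*J*o)
61*I(M, k) - 24 = 61*(-5*(1 + 10*(-35))) - 24 = 61*(-5*(1 - 350)) - 24 = 61*(-5*(-349)) - 24 = 61*1745 - 24 = 106445 - 24 = 106421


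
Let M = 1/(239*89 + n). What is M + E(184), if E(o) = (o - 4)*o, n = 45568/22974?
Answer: 8093294655807/244362761 ≈ 33120.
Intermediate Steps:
n = 22784/11487 (n = 45568*(1/22974) = 22784/11487 ≈ 1.9835)
M = 11487/244362761 (M = 1/(239*89 + 22784/11487) = 1/(21271 + 22784/11487) = 1/(244362761/11487) = 11487/244362761 ≈ 4.7008e-5)
E(o) = o*(-4 + o) (E(o) = (-4 + o)*o = o*(-4 + o))
M + E(184) = 11487/244362761 + 184*(-4 + 184) = 11487/244362761 + 184*180 = 11487/244362761 + 33120 = 8093294655807/244362761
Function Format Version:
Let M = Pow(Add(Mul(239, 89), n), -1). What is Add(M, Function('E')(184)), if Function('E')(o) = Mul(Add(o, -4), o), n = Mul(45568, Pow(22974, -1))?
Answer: Rational(8093294655807, 244362761) ≈ 33120.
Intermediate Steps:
n = Rational(22784, 11487) (n = Mul(45568, Rational(1, 22974)) = Rational(22784, 11487) ≈ 1.9835)
M = Rational(11487, 244362761) (M = Pow(Add(Mul(239, 89), Rational(22784, 11487)), -1) = Pow(Add(21271, Rational(22784, 11487)), -1) = Pow(Rational(244362761, 11487), -1) = Rational(11487, 244362761) ≈ 4.7008e-5)
Function('E')(o) = Mul(o, Add(-4, o)) (Function('E')(o) = Mul(Add(-4, o), o) = Mul(o, Add(-4, o)))
Add(M, Function('E')(184)) = Add(Rational(11487, 244362761), Mul(184, Add(-4, 184))) = Add(Rational(11487, 244362761), Mul(184, 180)) = Add(Rational(11487, 244362761), 33120) = Rational(8093294655807, 244362761)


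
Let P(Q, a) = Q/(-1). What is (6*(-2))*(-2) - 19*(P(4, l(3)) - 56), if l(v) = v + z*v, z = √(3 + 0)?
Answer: 1164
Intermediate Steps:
z = √3 ≈ 1.7320
l(v) = v + v*√3 (l(v) = v + √3*v = v + v*√3)
P(Q, a) = -Q (P(Q, a) = Q*(-1) = -Q)
(6*(-2))*(-2) - 19*(P(4, l(3)) - 56) = (6*(-2))*(-2) - 19*(-1*4 - 56) = -12*(-2) - 19*(-4 - 56) = 24 - 19*(-60) = 24 + 1140 = 1164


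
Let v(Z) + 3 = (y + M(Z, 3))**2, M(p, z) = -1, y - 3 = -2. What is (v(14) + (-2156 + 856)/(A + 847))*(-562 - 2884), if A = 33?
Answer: 339431/22 ≈ 15429.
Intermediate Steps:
y = 1 (y = 3 - 2 = 1)
v(Z) = -3 (v(Z) = -3 + (1 - 1)**2 = -3 + 0**2 = -3 + 0 = -3)
(v(14) + (-2156 + 856)/(A + 847))*(-562 - 2884) = (-3 + (-2156 + 856)/(33 + 847))*(-562 - 2884) = (-3 - 1300/880)*(-3446) = (-3 - 1300*1/880)*(-3446) = (-3 - 65/44)*(-3446) = -197/44*(-3446) = 339431/22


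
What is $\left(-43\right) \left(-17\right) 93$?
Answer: $67983$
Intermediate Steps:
$\left(-43\right) \left(-17\right) 93 = 731 \cdot 93 = 67983$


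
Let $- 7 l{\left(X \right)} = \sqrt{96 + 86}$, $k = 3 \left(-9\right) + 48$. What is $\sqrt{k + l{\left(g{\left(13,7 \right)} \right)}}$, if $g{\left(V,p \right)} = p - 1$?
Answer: $\frac{\sqrt{1029 - 7 \sqrt{182}}}{7} \approx 4.3672$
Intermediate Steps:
$k = 21$ ($k = -27 + 48 = 21$)
$g{\left(V,p \right)} = -1 + p$ ($g{\left(V,p \right)} = p - 1 = -1 + p$)
$l{\left(X \right)} = - \frac{\sqrt{182}}{7}$ ($l{\left(X \right)} = - \frac{\sqrt{96 + 86}}{7} = - \frac{\sqrt{182}}{7}$)
$\sqrt{k + l{\left(g{\left(13,7 \right)} \right)}} = \sqrt{21 - \frac{\sqrt{182}}{7}}$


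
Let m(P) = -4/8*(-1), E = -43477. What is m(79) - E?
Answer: 86955/2 ≈ 43478.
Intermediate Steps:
m(P) = 1/2 (m(P) = -4*1/8*(-1) = -1/2*(-1) = 1/2)
m(79) - E = 1/2 - 1*(-43477) = 1/2 + 43477 = 86955/2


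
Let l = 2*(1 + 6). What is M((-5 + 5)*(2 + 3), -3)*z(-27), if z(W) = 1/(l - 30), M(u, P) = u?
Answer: 0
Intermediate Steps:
l = 14 (l = 2*7 = 14)
z(W) = -1/16 (z(W) = 1/(14 - 30) = 1/(-16) = -1/16)
M((-5 + 5)*(2 + 3), -3)*z(-27) = ((-5 + 5)*(2 + 3))*(-1/16) = (0*5)*(-1/16) = 0*(-1/16) = 0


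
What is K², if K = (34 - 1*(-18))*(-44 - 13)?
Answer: 8785296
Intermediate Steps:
K = -2964 (K = (34 + 18)*(-57) = 52*(-57) = -2964)
K² = (-2964)² = 8785296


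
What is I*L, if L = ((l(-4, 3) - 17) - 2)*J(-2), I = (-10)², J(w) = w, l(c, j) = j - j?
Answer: 3800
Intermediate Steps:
l(c, j) = 0
I = 100
L = 38 (L = ((0 - 17) - 2)*(-2) = (-17 - 2)*(-2) = -19*(-2) = 38)
I*L = 100*38 = 3800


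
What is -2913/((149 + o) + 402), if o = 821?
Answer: -2913/1372 ≈ -2.1232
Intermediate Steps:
-2913/((149 + o) + 402) = -2913/((149 + 821) + 402) = -2913/(970 + 402) = -2913/1372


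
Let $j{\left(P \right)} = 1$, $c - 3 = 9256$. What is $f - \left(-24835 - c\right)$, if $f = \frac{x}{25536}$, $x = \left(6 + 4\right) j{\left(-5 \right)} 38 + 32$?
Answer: $\frac{217656199}{6384} \approx 34094.0$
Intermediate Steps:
$c = 9259$ ($c = 3 + 9256 = 9259$)
$x = 412$ ($x = \left(6 + 4\right) 1 \cdot 38 + 32 = 10 \cdot 1 \cdot 38 + 32 = 10 \cdot 38 + 32 = 380 + 32 = 412$)
$f = \frac{103}{6384}$ ($f = \frac{412}{25536} = 412 \cdot \frac{1}{25536} = \frac{103}{6384} \approx 0.016134$)
$f - \left(-24835 - c\right) = \frac{103}{6384} - \left(-24835 - 9259\right) = \frac{103}{6384} - -34094 = \frac{103}{6384} + 34094 = \frac{217656199}{6384}$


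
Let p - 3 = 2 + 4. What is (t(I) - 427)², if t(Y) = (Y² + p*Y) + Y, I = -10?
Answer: 182329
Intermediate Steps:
p = 9 (p = 3 + (2 + 4) = 3 + 6 = 9)
t(Y) = Y² + 10*Y (t(Y) = (Y² + 9*Y) + Y = Y² + 10*Y)
(t(I) - 427)² = (-10*(10 - 10) - 427)² = (-10*0 - 427)² = (0 - 427)² = (-427)² = 182329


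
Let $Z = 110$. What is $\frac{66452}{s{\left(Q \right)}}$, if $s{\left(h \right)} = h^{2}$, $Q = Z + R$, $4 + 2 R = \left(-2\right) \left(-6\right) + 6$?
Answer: $\frac{66452}{13689} \approx 4.8544$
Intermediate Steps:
$R = 7$ ($R = -2 + \frac{\left(-2\right) \left(-6\right) + 6}{2} = -2 + \frac{12 + 6}{2} = -2 + \frac{1}{2} \cdot 18 = -2 + 9 = 7$)
$Q = 117$ ($Q = 110 + 7 = 117$)
$\frac{66452}{s{\left(Q \right)}} = \frac{66452}{117^{2}} = \frac{66452}{13689}$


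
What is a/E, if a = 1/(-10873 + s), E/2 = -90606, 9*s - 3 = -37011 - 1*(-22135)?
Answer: 3/6809342920 ≈ 4.4057e-10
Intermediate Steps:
s = -14873/9 (s = ⅓ + (-37011 - 1*(-22135))/9 = ⅓ + (-37011 + 22135)/9 = ⅓ + (⅑)*(-14876) = ⅓ - 14876/9 = -14873/9 ≈ -1652.6)
E = -181212 (E = 2*(-90606) = -181212)
a = -9/112730 (a = 1/(-10873 - 14873/9) = 1/(-112730/9) = -9/112730 ≈ -7.9837e-5)
a/E = -9/112730/(-181212) = -9/112730*(-1/181212) = 3/6809342920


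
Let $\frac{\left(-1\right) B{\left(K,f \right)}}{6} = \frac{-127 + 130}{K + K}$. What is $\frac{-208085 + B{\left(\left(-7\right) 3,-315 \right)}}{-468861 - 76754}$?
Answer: $\frac{1456592}{3819305} \approx 0.38138$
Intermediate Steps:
$B{\left(K,f \right)} = - \frac{9}{K}$ ($B{\left(K,f \right)} = - 6 \frac{-127 + 130}{K + K} = - 6 \frac{3}{2 K} = - \frac{9}{K}$)
$\frac{-208085 + B{\left(\left(-7\right) 3,-315 \right)}}{-468861 - 76754} = \frac{-208085 - \frac{9}{\left(-7\right) 3}}{-468861 - 76754} = \frac{-208085 - \frac{9}{-21}}{-545615} = \left(-208085 - - \frac{3}{7}\right) \left(- \frac{1}{545615}\right) = \left(-208085 + \frac{3}{7}\right) \left(- \frac{1}{545615}\right) = \left(- \frac{1456592}{7}\right) \left(- \frac{1}{545615}\right) = \frac{1456592}{3819305}$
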